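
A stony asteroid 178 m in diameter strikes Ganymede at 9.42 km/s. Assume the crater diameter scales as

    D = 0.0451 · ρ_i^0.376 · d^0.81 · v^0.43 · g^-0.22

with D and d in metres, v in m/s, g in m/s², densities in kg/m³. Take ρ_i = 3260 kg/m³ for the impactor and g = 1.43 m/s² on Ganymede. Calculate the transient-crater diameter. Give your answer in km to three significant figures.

D ≈ 2.97 km

In SI units: v = 9420 m/s.
ρ_i^0.376 = 3260^0.376 = 20.94
d^0.81 = 178^0.81 = 66.50
v^0.43 = 9420^0.43 = 51.15
g^-0.22 = 1.43^-0.22 = 0.9243
D = 0.0451 × 20.94 × 66.50 × 51.15 × 0.9243 = 2969 m
   = 2.969 km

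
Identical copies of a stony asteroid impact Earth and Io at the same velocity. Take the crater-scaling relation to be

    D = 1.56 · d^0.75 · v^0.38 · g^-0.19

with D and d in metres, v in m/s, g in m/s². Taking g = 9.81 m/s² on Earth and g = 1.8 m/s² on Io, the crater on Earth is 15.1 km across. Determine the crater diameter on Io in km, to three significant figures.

All impactor-dependent factors cancel in the ratio, leaving D_Io/D_Earth = (g_Io/g_Earth)^-0.19.
(1.8/9.81)^-0.19 = 0.1835^-0.19 = 1.380
D_Io = 1.380 × 15.1 km = 20.8 km

D ≈ 20.8 km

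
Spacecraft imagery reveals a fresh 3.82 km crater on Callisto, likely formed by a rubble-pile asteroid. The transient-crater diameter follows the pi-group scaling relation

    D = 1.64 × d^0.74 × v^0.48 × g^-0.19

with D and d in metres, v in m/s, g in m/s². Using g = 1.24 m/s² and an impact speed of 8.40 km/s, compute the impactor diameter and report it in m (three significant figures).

Rearranging for d: d = [D / (1.64 · 8400^0.48 · 1.24^-0.19)]^(1/0.74).
D = 3820 m.
8400^0.48 = 76.50
1.24^-0.19 = 0.9600
Denominator = 1.64 × 76.50 × 0.9600 = 120.4
D / 120.4 = 3820 / 120.4 = 31.73
d = 31.73^(1/0.74) = 31.73^1.3514 = 106.9 m

d ≈ 107 m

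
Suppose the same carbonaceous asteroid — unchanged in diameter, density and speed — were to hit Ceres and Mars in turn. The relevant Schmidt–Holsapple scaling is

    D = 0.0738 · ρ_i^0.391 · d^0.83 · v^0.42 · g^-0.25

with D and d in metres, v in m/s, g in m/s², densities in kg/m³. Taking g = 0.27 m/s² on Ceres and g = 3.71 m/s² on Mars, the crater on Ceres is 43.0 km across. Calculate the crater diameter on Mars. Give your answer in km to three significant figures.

D ≈ 22.3 km

All impactor-dependent factors cancel in the ratio, leaving D_Mars/D_Ceres = (g_Mars/g_Ceres)^-0.25.
(3.71/0.27)^-0.25 = 13.74^-0.25 = 0.5194
D_Mars = 0.5194 × 43.0 km = 22.3 km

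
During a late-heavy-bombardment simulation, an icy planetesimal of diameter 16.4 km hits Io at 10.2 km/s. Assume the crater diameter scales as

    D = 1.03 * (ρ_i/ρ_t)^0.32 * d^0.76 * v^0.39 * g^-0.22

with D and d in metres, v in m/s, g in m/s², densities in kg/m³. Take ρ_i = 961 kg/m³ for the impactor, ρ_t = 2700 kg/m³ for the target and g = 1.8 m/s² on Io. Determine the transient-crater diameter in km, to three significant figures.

D ≈ 38.0 km

In SI units: d = 16400 m, v = 10200 m/s.
(ρ_i/ρ_t)^0.32 = (961/2700)^0.32 = 0.7185
d^0.76 = 16400^0.76 = 1597
v^0.39 = 10200^0.39 = 36.59
g^-0.22 = 1.8^-0.22 = 0.8787
D = 1.03 × 0.7185 × 1597 × 36.59 × 0.8787 = 37999 m
   = 38.00 km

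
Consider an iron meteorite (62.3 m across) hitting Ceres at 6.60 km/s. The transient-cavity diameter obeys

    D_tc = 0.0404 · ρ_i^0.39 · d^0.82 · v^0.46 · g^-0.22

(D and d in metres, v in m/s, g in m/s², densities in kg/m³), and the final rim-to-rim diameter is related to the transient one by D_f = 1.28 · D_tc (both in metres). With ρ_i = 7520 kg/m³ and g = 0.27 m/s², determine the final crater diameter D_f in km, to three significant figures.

D_f ≈ 3.79 km

v = 6600 m/s.
ρ_i^0.39 = 7520^0.39 = 32.49
d^0.82 = 62.3^0.82 = 29.61
v^0.46 = 6600^0.46 = 57.15
g^-0.22 = 0.27^-0.22 = 1.334
D_tc = 0.0404 × 32.49 × 29.61 × 57.15 × 1.334 = 2963 m
D_f = 1.28 × 2963 = 3793 m
     = 3.793 km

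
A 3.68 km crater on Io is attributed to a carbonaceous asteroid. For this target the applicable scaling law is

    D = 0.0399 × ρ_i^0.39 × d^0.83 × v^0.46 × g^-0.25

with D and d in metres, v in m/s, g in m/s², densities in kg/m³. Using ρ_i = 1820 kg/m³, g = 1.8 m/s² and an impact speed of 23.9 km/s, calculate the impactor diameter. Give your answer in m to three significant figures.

Rearranging for d: d = [D / (0.0399 · 1820^0.39 · 23900^0.46 · 1.8^-0.25)]^(1/0.83).
D = 3680 m.
1820^0.39 = 18.68
23900^0.46 = 103.3
1.8^-0.25 = 0.8633
Denominator = 0.0399 × 18.68 × 103.3 × 0.8633 = 66.47
D / 66.47 = 3680 / 66.47 = 55.36
d = 55.36^(1/0.83) = 55.36^1.2048 = 126.0 m

d ≈ 126 m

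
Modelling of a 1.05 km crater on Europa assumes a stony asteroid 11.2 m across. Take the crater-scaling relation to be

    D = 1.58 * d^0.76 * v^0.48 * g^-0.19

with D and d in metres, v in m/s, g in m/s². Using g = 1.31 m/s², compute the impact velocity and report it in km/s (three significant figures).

v ≈ 18.4 km/s

Rearranging for v: v = [D / (1.58 · 11.2^0.76 · 1.31^-0.19)]^(1/0.48).
D = 1050 m.
11.2^0.76 = 6.272
1.31^-0.19 = 0.9500
Denominator = 1.58 × 6.272 × 0.9500 = 9.414
D / 9.414 = 1050 / 9.414 = 111.5
v = 111.5^(1/0.48) = 111.5^2.0833 = 18411 m/s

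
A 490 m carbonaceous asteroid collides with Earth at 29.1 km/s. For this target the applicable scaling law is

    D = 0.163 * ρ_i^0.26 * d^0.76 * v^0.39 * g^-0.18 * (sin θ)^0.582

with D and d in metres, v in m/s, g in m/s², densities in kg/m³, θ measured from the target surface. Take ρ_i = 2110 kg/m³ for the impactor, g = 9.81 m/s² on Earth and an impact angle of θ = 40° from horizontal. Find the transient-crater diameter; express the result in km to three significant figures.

In SI units: v = 29100 m/s.
ρ_i^0.26 = 2110^0.26 = 7.317
d^0.76 = 490^0.76 = 110.8
v^0.39 = 29100^0.39 = 55.07
g^-0.18 = 9.81^-0.18 = 0.6630
(sin 40°)^0.582 = 0.6428^0.582 = 0.7732
D = 0.163 × 7.317 × 110.8 × 55.07 × 0.6630 × 0.7732 = 3731 m
   = 3.731 km

D ≈ 3.73 km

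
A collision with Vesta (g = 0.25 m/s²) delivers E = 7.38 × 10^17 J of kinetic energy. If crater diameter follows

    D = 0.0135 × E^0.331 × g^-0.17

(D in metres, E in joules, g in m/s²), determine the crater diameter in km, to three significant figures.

D ≈ 14.0 km

E^0.331 = (7.38 × 10^17)^0.331 = 8.210 × 10^5
g^-0.17 = 0.25^-0.17 = 1.266
D = 0.0135 × 8.210 × 10^5 × 1.266 = 14032 m
   = 14.03 km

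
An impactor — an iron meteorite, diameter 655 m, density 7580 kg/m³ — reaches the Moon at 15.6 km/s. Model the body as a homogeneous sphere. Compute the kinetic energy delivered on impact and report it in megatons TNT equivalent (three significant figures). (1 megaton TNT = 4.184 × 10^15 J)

v = 15600 m/s.
Mass m = (π/6) ρ d³ = (π/6) × 7580 × (655)³ = 1.115 × 10^12 kg
E = ½ m v² = 0.5 × 1.115 × 10^12 × (15600)² = 1.357 × 10^20 J
   = 1.357 × 10^20 / 4.184×10^15 = 32433 Mt

E ≈ 32400 Mt TNT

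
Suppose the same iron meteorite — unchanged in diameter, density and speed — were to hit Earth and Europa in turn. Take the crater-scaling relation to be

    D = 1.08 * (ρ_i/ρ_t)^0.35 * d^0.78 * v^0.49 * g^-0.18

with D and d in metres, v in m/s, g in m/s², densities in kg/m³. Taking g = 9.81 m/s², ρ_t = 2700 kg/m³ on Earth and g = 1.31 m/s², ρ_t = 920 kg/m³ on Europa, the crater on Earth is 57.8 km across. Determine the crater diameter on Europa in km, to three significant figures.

The impactor-only factors (d, v, ρ_i) cancel in the ratio, leaving D_Europa/D_Earth = (g_Europa/g_Earth)^-0.18 · (ρ_t,Earth/ρ_t,Europa)^0.35.
(1.31/9.81)^-0.18 = 0.1335^-0.18 = 1.437
(2700/920)^0.35 = 2.935^0.35 = 1.458
Ratio = 1.437 × 1.458 = 2.095
D_Europa = 2.095 × 57.8 km = 121 km

D ≈ 121 km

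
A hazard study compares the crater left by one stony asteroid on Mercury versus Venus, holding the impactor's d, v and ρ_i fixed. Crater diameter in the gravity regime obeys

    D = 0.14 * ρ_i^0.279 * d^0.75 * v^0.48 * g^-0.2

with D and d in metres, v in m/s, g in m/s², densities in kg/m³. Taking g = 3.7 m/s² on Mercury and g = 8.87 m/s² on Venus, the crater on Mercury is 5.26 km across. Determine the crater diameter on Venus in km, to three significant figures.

D ≈ 4.42 km

All impactor-dependent factors cancel in the ratio, leaving D_Venus/D_Mercury = (g_Venus/g_Mercury)^-0.2.
(8.87/3.7)^-0.2 = 2.397^-0.2 = 0.8396
D_Venus = 0.8396 × 5.26 km = 4.42 km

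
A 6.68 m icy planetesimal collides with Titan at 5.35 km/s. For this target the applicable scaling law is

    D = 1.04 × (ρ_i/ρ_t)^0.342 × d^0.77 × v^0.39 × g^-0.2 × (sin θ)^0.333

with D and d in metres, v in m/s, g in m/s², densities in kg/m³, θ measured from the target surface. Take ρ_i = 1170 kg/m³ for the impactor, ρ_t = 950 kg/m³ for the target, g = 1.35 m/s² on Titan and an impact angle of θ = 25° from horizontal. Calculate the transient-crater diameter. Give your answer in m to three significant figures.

D ≈ 96.9 m

In SI units: v = 5350 m/s.
(ρ_i/ρ_t)^0.342 = (1170/950)^0.342 = 1.074
d^0.77 = 6.68^0.77 = 4.316
v^0.39 = 5350^0.39 = 28.45
g^-0.2 = 1.35^-0.2 = 0.9417
(sin 25°)^0.333 = 0.4226^0.333 = 0.7506
D = 1.04 × 1.074 × 4.316 × 28.45 × 0.9417 × 0.7506 = 96.94 m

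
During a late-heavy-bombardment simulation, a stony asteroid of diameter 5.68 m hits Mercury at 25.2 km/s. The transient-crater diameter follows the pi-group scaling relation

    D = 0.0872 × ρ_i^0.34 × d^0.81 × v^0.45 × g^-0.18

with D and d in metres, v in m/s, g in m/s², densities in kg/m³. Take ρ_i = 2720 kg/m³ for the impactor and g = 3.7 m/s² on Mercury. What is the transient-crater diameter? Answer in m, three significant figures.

In SI units: v = 25200 m/s.
ρ_i^0.34 = 2720^0.34 = 14.71
d^0.81 = 5.68^0.81 = 4.083
v^0.45 = 25200^0.45 = 95.64
g^-0.18 = 3.7^-0.18 = 0.7902
D = 0.0872 × 14.71 × 4.083 × 95.64 × 0.7902 = 395.8 m

D ≈ 396 m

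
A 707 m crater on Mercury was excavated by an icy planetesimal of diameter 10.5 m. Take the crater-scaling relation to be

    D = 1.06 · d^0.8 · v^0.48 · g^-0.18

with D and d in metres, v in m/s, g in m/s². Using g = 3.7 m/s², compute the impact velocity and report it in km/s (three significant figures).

Rearranging for v: v = [D / (1.06 · 10.5^0.8 · 3.7^-0.18)]^(1/0.48).
10.5^0.8 = 6.561
3.7^-0.18 = 0.7902
Denominator = 1.06 × 6.561 × 0.7902 = 5.496
D / 5.496 = 707 / 5.496 = 128.6
v = 128.6^(1/0.48) = 128.6^2.0833 = 24785 m/s

v ≈ 24.8 km/s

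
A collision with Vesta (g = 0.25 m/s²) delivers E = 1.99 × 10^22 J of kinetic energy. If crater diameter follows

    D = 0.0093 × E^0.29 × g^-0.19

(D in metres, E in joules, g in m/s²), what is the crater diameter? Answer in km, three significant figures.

E^0.29 = (1.99 × 10^22)^0.29 = 2.929 × 10^6
g^-0.19 = 0.25^-0.19 = 1.301
D = 0.0093 × 2.929 × 10^6 × 1.301 = 35439 m
   = 35.44 km

D ≈ 35.4 km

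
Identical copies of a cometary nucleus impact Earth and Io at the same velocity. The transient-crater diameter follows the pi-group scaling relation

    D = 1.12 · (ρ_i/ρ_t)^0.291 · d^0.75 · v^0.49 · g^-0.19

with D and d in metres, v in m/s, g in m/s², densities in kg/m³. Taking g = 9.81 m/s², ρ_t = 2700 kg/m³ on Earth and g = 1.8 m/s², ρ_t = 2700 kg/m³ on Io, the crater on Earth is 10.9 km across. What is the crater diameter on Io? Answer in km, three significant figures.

The impactor-only factors (d, v, ρ_i) cancel in the ratio, leaving D_Io/D_Earth = (g_Io/g_Earth)^-0.19 · (ρ_t,Earth/ρ_t,Io)^0.291.
(1.8/9.81)^-0.19 = 0.1835^-0.19 = 1.380
(2700/2700)^0.291 = 1.000^0.291 = 1.000
Ratio = 1.380 × 1.000 = 1.380
D_Io = 1.380 × 10.9 km = 15.0 km

D ≈ 15.0 km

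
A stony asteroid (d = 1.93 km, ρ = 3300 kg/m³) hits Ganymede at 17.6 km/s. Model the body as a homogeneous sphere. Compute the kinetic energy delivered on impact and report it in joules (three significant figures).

E ≈ 1.92 × 10^21 J

d = 1930 m; v = 17600 m/s.
Mass m = (π/6) ρ d³ = (π/6) × 3300 × (1930)³ = 1.242 × 10^13 kg
E = ½ m v² = 0.5 × 1.242 × 10^13 × (17600)² = 1.924 × 10^21 J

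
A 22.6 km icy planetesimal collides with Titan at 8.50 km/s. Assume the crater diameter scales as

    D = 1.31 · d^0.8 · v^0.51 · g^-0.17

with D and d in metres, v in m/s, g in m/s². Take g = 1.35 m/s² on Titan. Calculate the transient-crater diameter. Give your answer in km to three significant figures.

In SI units: d = 22600 m, v = 8500 m/s.
d^0.8 = 22600^0.8 = 3043
v^0.51 = 8500^0.51 = 100.9
g^-0.17 = 1.35^-0.17 = 0.9503
D = 1.31 × 3043 × 100.9 × 0.9503 = 3.822 × 10^5 m
   = 382.2 km

D ≈ 382 km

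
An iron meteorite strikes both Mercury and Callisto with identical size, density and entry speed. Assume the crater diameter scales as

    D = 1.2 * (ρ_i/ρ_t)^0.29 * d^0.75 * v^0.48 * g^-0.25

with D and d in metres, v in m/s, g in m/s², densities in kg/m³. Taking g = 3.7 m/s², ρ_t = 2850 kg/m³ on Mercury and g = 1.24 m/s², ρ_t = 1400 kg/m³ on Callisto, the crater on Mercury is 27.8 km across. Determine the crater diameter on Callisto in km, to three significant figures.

The impactor-only factors (d, v, ρ_i) cancel in the ratio, leaving D_Callisto/D_Mercury = (g_Callisto/g_Mercury)^-0.25 · (ρ_t,Mercury/ρ_t,Callisto)^0.29.
(1.24/3.7)^-0.25 = 0.3351^-0.25 = 1.314
(2850/1400)^0.29 = 2.036^0.29 = 1.229
Ratio = 1.314 × 1.229 = 1.615
D_Callisto = 1.615 × 27.8 km = 44.9 km

D ≈ 44.9 km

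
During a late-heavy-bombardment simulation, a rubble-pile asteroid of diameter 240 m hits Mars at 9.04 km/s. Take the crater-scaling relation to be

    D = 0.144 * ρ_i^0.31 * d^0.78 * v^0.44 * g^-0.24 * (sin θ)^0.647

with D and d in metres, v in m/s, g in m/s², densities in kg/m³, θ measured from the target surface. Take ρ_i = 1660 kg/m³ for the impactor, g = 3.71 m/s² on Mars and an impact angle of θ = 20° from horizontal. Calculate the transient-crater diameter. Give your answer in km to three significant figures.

In SI units: v = 9040 m/s.
ρ_i^0.31 = 1660^0.31 = 9.959
d^0.78 = 240^0.78 = 71.87
v^0.44 = 9040^0.44 = 55.04
g^-0.24 = 3.71^-0.24 = 0.7300
(sin 20°)^0.647 = 0.3420^0.647 = 0.4995
D = 0.144 × 9.959 × 71.87 × 55.04 × 0.7300 × 0.4995 = 2069 m
   = 2.069 km

D ≈ 2.07 km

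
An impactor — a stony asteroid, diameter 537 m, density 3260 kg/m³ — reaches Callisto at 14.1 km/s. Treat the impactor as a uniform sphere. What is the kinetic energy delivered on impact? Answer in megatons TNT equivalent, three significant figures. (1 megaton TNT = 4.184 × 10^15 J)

E ≈ 6280 Mt TNT

v = 14100 m/s.
Mass m = (π/6) ρ d³ = (π/6) × 3260 × (537)³ = 2.643 × 10^11 kg
E = ½ m v² = 0.5 × 2.643 × 10^11 × (14100)² = 2.627 × 10^19 J
   = 2.627 × 10^19 / 4.184×10^15 = 6279 Mt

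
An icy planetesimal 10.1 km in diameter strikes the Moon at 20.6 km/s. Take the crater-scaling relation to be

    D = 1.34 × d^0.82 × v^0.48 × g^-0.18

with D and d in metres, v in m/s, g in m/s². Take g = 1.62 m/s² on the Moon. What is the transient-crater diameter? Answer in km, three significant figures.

D ≈ 278 km

In SI units: d = 10100 m, v = 20600 m/s.
d^0.82 = 10100^0.82 = 1921
v^0.48 = 20600^0.48 = 117.7
g^-0.18 = 1.62^-0.18 = 0.9168
D = 1.34 × 1921 × 117.7 × 0.9168 = 2.778 × 10^5 m
   = 277.8 km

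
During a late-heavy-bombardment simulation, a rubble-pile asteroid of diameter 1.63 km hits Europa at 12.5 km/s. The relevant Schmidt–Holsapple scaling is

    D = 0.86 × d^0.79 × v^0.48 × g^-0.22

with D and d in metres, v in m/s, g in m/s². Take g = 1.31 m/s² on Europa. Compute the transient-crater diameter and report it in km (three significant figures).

D ≈ 25.9 km

In SI units: d = 1630 m, v = 12500 m/s.
d^0.79 = 1630^0.79 = 344.8
v^0.48 = 12500^0.48 = 92.58
g^-0.22 = 1.31^-0.22 = 0.9423
D = 0.86 × 344.8 × 92.58 × 0.9423 = 25869 m
   = 25.87 km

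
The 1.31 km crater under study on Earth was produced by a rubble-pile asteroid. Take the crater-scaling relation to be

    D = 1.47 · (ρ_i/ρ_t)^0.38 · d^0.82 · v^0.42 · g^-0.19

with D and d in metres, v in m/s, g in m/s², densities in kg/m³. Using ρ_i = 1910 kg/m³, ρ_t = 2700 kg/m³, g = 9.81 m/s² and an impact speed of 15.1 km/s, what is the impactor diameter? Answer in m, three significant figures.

Rearranging for d: d = [D / (1.47 · (1910/2700)^0.38 · 15100^0.42 · 9.81^-0.19)]^(1/0.82).
D = 1310 m.
(1910/2700)^0.38 = 0.8767
15100^0.42 = 56.91
9.81^-0.19 = 0.6480
Denominator = 1.47 × 0.8767 × 56.91 × 0.6480 = 47.53
D / 47.53 = 1310 / 47.53 = 27.56
d = 27.56^(1/0.82) = 27.56^1.2195 = 57.07 m

d ≈ 57.1 m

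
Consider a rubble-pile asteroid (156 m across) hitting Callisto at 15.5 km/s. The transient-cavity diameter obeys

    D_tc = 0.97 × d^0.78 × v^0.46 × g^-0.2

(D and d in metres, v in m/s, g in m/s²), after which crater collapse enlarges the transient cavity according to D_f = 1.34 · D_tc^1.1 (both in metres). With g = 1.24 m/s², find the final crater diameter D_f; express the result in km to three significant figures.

D_f ≈ 12.4 km

v = 15500 m/s.
d^0.78 = 156^0.78 = 51.36
v^0.46 = 15500^0.46 = 84.64
g^-0.2 = 1.24^-0.2 = 0.9579
D_tc = 0.97 × 51.36 × 84.64 × 0.9579 = 4039 m
D_f = 1.34 × (4039)^1.1 = 12417 m
     = 12.42 km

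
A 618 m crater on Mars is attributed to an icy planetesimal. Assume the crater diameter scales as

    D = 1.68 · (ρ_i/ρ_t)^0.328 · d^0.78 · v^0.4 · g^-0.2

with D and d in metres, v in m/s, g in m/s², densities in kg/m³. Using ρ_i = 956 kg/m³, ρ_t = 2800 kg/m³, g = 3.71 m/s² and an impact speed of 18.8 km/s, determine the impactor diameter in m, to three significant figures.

Rearranging for d: d = [D / (1.68 · (956/2800)^0.328 · 18800^0.4 · 3.71^-0.2)]^(1/0.78).
(956/2800)^0.328 = 0.7029
18800^0.4 = 51.25
3.71^-0.2 = 0.7694
Denominator = 1.68 × 0.7029 × 51.25 × 0.7694 = 46.56
D / 46.56 = 618 / 46.56 = 13.27
d = 13.27^(1/0.78) = 13.27^1.2821 = 27.52 m

d ≈ 27.5 m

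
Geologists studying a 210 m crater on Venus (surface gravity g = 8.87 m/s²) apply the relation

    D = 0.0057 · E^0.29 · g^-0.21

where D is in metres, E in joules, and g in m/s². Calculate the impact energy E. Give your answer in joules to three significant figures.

Rearranging: E = [D / (0.0057 · g^-0.21)]^(1/0.29).
g^-0.21 = 8.87^-0.21 = 0.6323
D / (0.0057 × 0.6323) = 210 / (3.604 × 10^-3) = 5.827 × 10^4
E = (5.827 × 10^4)^3.4483 = 2.708 × 10^16 J

E ≈ 2.71 × 10^16 J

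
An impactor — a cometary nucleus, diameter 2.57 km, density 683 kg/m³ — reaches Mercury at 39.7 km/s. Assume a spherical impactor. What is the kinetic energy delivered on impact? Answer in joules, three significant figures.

d = 2570 m; v = 39700 m/s.
Mass m = (π/6) ρ d³ = (π/6) × 683 × (2570)³ = 6.070 × 10^12 kg
E = ½ m v² = 0.5 × 6.070 × 10^12 × (39700)² = 4.783 × 10^21 J

E ≈ 4.78 × 10^21 J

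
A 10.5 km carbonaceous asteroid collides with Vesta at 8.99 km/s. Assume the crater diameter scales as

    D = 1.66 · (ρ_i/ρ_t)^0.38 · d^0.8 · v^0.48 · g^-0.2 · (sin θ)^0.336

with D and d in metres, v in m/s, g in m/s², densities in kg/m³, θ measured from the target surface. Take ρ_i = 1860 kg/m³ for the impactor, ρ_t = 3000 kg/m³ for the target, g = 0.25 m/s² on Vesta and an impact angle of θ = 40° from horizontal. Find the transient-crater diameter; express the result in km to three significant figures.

D ≈ 205 km

In SI units: d = 10500 m, v = 8990 m/s.
(ρ_i/ρ_t)^0.38 = (1860/3000)^0.38 = 0.8339
d^0.8 = 10500^0.8 = 1648
v^0.48 = 8990^0.48 = 79.03
g^-0.2 = 0.25^-0.2 = 1.320
(sin 40°)^0.336 = 0.6428^0.336 = 0.8620
D = 1.66 × 0.8339 × 1648 × 79.03 × 1.320 × 0.8620 = 2.051 × 10^5 m
   = 205.1 km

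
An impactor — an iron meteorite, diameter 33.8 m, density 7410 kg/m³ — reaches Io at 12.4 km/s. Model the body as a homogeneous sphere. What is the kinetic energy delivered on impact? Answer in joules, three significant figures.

v = 12400 m/s.
Mass m = (π/6) ρ d³ = (π/6) × 7410 × (33.8)³ = 1.498 × 10^8 kg
E = ½ m v² = 0.5 × 1.498 × 10^8 × (12400)² = 1.152 × 10^16 J

E ≈ 1.15 × 10^16 J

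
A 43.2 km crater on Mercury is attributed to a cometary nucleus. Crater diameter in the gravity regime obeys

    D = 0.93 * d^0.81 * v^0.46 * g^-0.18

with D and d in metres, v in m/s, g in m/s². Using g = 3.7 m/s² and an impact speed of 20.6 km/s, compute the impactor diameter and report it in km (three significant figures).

Rearranging for d: d = [D / (0.93 · 20600^0.46 · 3.7^-0.18)]^(1/0.81).
D = 43200 m.
20600^0.46 = 96.47
3.7^-0.18 = 0.7902
Denominator = 0.93 × 96.47 × 0.7902 = 70.89
D / 70.89 = 43200 / 70.89 = 609.4
d = 609.4^(1/0.81) = 609.4^1.2346 = 2743 m

d ≈ 2.74 km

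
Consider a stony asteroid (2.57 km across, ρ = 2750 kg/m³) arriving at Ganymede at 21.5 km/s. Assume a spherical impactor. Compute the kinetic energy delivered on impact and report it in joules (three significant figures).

E ≈ 5.65 × 10^21 J

d = 2570 m; v = 21500 m/s.
Mass m = (π/6) ρ d³ = (π/6) × 2750 × (2570)³ = 2.444 × 10^13 kg
E = ½ m v² = 0.5 × 2.444 × 10^13 × (21500)² = 5.649 × 10^21 J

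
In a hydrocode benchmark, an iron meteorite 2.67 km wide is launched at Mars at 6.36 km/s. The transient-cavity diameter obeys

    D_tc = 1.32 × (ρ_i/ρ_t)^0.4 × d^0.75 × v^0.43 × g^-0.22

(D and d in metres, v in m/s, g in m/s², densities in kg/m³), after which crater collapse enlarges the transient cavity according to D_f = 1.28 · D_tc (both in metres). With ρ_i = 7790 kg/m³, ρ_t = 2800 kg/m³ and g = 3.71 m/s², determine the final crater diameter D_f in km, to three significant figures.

D_f ≈ 30.6 km

In SI: d = 2670 m, v = 6360 m/s.
(ρ_i/ρ_t)^0.4 = (7790/2800)^0.4 = 1.506
d^0.75 = 2670^0.75 = 371.4
v^0.43 = 6360^0.43 = 43.20
g^-0.22 = 3.71^-0.22 = 0.7494
D_tc = 1.32 × 1.506 × 371.4 × 43.20 × 0.7494 = 23900 m
D_f = 1.28 × 23900 = 30592 m
     = 30.59 km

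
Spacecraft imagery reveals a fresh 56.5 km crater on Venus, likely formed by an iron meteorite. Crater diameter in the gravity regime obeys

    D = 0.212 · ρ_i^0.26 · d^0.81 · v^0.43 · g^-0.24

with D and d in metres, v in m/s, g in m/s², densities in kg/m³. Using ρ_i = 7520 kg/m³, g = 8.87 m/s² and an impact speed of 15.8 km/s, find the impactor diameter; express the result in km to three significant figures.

Rearranging for d: d = [D / (0.212 · 7520^0.26 · 15800^0.43 · 8.87^-0.24)]^(1/0.81).
D = 56500 m.
7520^0.26 = 10.18
15800^0.43 = 63.89
8.87^-0.24 = 0.5922
Denominator = 0.212 × 10.18 × 63.89 × 0.5922 = 81.66
D / 81.66 = 56500 / 81.66 = 691.9
d = 691.9^(1/0.81) = 691.9^1.2346 = 3209 m

d ≈ 3.21 km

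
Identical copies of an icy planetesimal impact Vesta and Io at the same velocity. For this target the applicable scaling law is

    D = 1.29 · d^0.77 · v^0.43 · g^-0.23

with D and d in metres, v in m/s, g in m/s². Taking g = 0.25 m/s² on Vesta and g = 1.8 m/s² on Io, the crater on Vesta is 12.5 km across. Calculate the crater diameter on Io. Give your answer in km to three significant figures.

D ≈ 7.94 km

All impactor-dependent factors cancel in the ratio, leaving D_Io/D_Vesta = (g_Io/g_Vesta)^-0.23.
(1.8/0.25)^-0.23 = 7.200^-0.23 = 0.6351
D_Io = 0.6351 × 12.5 km = 7.94 km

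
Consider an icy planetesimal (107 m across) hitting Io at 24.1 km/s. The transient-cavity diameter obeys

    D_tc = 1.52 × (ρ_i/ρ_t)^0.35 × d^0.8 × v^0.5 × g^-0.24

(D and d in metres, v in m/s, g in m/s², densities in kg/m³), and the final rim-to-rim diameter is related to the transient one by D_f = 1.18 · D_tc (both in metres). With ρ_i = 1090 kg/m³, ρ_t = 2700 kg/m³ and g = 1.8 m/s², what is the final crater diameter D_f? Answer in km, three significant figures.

v = 24100 m/s.
(ρ_i/ρ_t)^0.35 = (1090/2700)^0.35 = 0.7280
d^0.8 = 107^0.8 = 42.02
v^0.5 = 24100^0.5 = 155.2
g^-0.24 = 1.8^-0.24 = 0.8684
D_tc = 1.52 × 0.7280 × 42.02 × 155.2 × 0.8684 = 6267 m
D_f = 1.18 × 6267 = 7395 m
     = 7.395 km

D_f ≈ 7.40 km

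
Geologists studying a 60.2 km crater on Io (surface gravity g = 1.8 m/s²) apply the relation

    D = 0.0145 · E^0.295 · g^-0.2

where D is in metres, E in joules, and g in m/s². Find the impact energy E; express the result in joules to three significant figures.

Rearranging: E = [D / (0.0145 · g^-0.2)]^(1/0.295).
D = 60200 m.
g^-0.2 = 1.8^-0.2 = 0.8891
D / (0.0145 × 0.8891) = 60200 / (0.01289) = 4.670 × 10^6
E = (4.670 × 10^6)^3.3898 = 4.052 × 10^22 J

E ≈ 4.05 × 10^22 J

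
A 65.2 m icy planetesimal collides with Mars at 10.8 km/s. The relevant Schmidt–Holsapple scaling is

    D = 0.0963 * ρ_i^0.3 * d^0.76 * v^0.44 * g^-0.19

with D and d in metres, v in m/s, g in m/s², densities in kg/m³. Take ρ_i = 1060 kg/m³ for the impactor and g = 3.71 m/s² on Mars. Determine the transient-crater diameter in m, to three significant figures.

In SI units: v = 10800 m/s.
ρ_i^0.3 = 1060^0.3 = 8.083
d^0.76 = 65.2^0.76 = 23.92
v^0.44 = 10800^0.44 = 59.53
g^-0.19 = 3.71^-0.19 = 0.7795
D = 0.0963 × 8.083 × 23.92 × 59.53 × 0.7795 = 864.0 m

D ≈ 864 m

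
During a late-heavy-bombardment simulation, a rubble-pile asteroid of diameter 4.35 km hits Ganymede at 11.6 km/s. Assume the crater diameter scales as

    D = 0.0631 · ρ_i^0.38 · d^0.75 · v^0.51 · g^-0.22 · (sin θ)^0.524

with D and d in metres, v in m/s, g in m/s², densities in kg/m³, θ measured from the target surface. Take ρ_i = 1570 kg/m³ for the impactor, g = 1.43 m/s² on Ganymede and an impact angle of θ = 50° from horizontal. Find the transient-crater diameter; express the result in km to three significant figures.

D ≈ 52.6 km

In SI units: d = 4350 m, v = 11600 m/s.
ρ_i^0.38 = 1570^0.38 = 16.38
d^0.75 = 4350^0.75 = 535.6
v^0.51 = 11600^0.51 = 118.3
g^-0.22 = 1.43^-0.22 = 0.9243
(sin 50°)^0.524 = 0.7660^0.524 = 0.8696
D = 0.0631 × 16.38 × 535.6 × 118.3 × 0.9243 × 0.8696 = 52638 m
   = 52.64 km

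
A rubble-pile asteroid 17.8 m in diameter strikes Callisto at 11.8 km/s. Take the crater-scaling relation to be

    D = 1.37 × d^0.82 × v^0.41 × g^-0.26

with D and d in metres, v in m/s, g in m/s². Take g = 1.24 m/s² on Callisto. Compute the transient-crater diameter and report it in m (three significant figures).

D ≈ 642 m

In SI units: v = 11800 m/s.
d^0.82 = 17.8^0.82 = 10.60
v^0.41 = 11800^0.41 = 46.72
g^-0.26 = 1.24^-0.26 = 0.9456
D = 1.37 × 10.60 × 46.72 × 0.9456 = 641.6 m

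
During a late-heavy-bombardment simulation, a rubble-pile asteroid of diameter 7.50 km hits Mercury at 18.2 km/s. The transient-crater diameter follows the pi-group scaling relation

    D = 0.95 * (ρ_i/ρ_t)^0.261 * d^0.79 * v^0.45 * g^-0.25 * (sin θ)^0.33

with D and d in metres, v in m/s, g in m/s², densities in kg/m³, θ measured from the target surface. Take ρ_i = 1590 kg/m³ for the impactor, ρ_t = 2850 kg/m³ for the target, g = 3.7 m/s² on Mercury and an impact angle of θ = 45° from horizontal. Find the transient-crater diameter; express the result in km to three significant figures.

In SI units: d = 7500 m, v = 18200 m/s.
(ρ_i/ρ_t)^0.261 = (1590/2850)^0.261 = 0.8587
d^0.79 = 7500^0.79 = 1152
v^0.45 = 18200^0.45 = 82.61
g^-0.25 = 3.7^-0.25 = 0.7210
(sin 45°)^0.33 = 0.7071^0.33 = 0.8919
D = 0.95 × 0.8587 × 1152 × 82.61 × 0.7210 × 0.8919 = 49923 m
   = 49.92 km

D ≈ 49.9 km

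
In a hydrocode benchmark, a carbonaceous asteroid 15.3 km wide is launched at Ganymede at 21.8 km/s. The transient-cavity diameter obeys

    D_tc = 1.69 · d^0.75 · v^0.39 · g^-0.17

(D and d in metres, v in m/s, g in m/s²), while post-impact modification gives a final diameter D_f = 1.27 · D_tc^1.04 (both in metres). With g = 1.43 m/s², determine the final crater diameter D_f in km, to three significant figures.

In SI: d = 15300 m, v = 21800 m/s.
d^0.75 = 15300^0.75 = 1376
v^0.39 = 21800^0.39 = 49.20
g^-0.17 = 1.43^-0.17 = 0.9410
D_tc = 1.69 × 1376 × 49.20 × 0.9410 = 1.077 × 10^5 m
D_f = 1.27 × (1.077 × 10^5)^1.04 = 2.174 × 10^5 m
     = 217.4 km

D_f ≈ 217 km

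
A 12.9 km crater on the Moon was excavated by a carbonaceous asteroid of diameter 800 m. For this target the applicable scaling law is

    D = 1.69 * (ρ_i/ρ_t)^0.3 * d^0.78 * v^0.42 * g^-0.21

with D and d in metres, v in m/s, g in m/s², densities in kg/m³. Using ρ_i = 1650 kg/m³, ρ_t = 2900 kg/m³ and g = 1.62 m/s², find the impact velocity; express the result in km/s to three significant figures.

Rearranging for v: v = [D / (1.69 · (1650/2900)^0.3 · 800^0.78 · 1.62^-0.21)]^(1/0.42).
D = 12900 m.
(1650/2900)^0.3 = 0.8444
800^0.78 = 183.8
1.62^-0.21 = 0.9037
Denominator = 1.69 × 0.8444 × 183.8 × 0.9037 = 237.0
D / 237.0 = 12900 / 237.0 = 54.43
v = 54.43^(1/0.42) = 54.43^2.381 = 13584 m/s

v ≈ 13.6 km/s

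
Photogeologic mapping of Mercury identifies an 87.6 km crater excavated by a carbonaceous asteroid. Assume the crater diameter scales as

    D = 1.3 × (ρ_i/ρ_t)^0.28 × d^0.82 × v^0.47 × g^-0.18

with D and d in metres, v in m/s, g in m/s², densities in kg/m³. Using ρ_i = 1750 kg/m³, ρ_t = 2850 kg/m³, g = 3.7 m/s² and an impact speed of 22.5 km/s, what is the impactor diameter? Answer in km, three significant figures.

d ≈ 3.90 km

Rearranging for d: d = [D / (1.3 · (1750/2850)^0.28 · 22500^0.47 · 3.7^-0.18)]^(1/0.82).
D = 87600 m.
(1750/2850)^0.28 = 0.8724
22500^0.47 = 111.1
3.7^-0.18 = 0.7902
Denominator = 1.3 × 0.8724 × 111.1 × 0.7902 = 99.57
D / 99.57 = 87600 / 99.57 = 879.8
d = 879.8^(1/0.82) = 879.8^1.2195 = 3897 m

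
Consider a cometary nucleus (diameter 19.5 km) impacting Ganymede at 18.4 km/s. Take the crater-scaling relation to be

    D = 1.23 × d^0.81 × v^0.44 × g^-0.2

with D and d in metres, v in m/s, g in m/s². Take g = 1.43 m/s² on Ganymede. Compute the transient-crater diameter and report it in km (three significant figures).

D ≈ 257 km

In SI units: d = 19500 m, v = 18400 m/s.
d^0.81 = 19500^0.81 = 2985
v^0.44 = 18400^0.44 = 75.25
g^-0.2 = 1.43^-0.2 = 0.9310
D = 1.23 × 2985 × 75.25 × 0.9310 = 2.572 × 10^5 m
   = 257.2 km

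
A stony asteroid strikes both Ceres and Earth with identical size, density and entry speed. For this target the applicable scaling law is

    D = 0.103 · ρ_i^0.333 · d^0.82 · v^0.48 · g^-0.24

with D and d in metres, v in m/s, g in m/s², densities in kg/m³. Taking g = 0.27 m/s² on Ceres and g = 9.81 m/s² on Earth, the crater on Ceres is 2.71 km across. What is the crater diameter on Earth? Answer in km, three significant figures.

D ≈ 1.14 km

All impactor-dependent factors cancel in the ratio, leaving D_Earth/D_Ceres = (g_Earth/g_Ceres)^-0.24.
(9.81/0.27)^-0.24 = 36.33^-0.24 = 0.4222
D_Earth = 0.4222 × 2.71 km = 1.14 km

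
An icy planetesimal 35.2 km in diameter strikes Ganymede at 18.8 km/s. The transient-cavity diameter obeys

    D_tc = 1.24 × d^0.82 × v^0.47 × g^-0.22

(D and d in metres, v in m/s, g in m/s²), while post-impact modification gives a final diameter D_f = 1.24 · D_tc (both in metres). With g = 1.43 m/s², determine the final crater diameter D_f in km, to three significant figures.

D_f ≈ 776 km

In SI: d = 35200 m, v = 18800 m/s.
d^0.82 = 35200^0.82 = 5348
v^0.47 = 18800^0.47 = 102.1
g^-0.22 = 1.43^-0.22 = 0.9243
D_tc = 1.24 × 5348 × 102.1 × 0.9243 = 6.258 × 10^5 m
D_f = 1.24 × 6.258 × 10^5 = 7.760 × 10^5 m
     = 776.0 km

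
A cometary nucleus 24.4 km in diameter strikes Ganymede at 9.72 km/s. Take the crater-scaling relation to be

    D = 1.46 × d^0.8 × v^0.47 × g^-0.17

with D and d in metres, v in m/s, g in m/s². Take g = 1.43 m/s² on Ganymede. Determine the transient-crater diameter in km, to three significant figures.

D ≈ 333 km

In SI units: d = 24400 m, v = 9720 m/s.
d^0.8 = 24400^0.8 = 3235
v^0.47 = 9720^0.47 = 74.85
g^-0.17 = 1.43^-0.17 = 0.9410
D = 1.46 × 3235 × 74.85 × 0.9410 = 3.327 × 10^5 m
   = 332.7 km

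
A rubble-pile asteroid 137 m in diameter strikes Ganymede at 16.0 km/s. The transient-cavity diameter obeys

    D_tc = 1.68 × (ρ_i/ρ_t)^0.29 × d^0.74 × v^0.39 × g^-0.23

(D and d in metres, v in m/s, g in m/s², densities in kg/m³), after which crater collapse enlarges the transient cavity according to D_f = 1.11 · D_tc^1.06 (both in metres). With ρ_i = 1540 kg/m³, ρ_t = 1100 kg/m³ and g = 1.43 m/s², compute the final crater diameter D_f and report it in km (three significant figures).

D_f ≈ 5.07 km

v = 16000 m/s.
(ρ_i/ρ_t)^0.29 = (1540/1100)^0.29 = 1.102
d^0.74 = 137^0.74 = 38.12
v^0.39 = 16000^0.39 = 43.61
g^-0.23 = 1.43^-0.23 = 0.9210
D_tc = 1.68 × 1.102 × 38.12 × 43.61 × 0.9210 = 2835 m
D_f = 1.11 × (2835)^1.06 = 5070 m
     = 5.070 km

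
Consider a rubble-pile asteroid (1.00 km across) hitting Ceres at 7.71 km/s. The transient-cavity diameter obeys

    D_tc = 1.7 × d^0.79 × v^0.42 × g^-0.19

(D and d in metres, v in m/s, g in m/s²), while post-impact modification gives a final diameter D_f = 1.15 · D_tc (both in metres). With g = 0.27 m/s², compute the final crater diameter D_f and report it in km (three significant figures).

In SI: d = 1000 m, v = 7710 m/s.
d^0.79 = 1000^0.79 = 234.4
v^0.42 = 7710^0.42 = 42.91
g^-0.19 = 0.27^-0.19 = 1.282
D_tc = 1.7 × 234.4 × 42.91 × 1.282 = 21920 m
D_f = 1.15 × 21920 = 25208 m
     = 25.21 km

D_f ≈ 25.2 km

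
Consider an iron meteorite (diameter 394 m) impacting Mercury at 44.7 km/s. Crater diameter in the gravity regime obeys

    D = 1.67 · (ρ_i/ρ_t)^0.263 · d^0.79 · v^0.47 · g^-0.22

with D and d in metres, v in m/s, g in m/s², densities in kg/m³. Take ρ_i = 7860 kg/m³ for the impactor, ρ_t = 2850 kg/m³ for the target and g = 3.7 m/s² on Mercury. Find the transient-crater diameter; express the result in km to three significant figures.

In SI units: v = 44700 m/s.
(ρ_i/ρ_t)^0.263 = (7860/2850)^0.263 = 1.306
d^0.79 = 394^0.79 = 112.3
v^0.47 = 44700^0.47 = 153.3
g^-0.22 = 3.7^-0.22 = 0.7499
D = 1.67 × 1.306 × 112.3 × 153.3 × 0.7499 = 28157 m
   = 28.16 km

D ≈ 28.2 km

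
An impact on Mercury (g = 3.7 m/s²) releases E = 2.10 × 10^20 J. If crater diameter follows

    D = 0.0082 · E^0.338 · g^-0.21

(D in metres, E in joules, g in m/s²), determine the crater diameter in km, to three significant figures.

E^0.338 = (2.10 × 10^20)^0.338 = 7.395 × 10^6
g^-0.21 = 3.7^-0.21 = 0.7598
D = 0.0082 × 7.395 × 10^6 × 0.7598 = 46074 m
   = 46.07 km

D ≈ 46.1 km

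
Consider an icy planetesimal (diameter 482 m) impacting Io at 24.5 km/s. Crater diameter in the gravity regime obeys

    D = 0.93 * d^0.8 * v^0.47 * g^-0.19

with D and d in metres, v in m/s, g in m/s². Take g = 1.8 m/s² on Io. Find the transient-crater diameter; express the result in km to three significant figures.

In SI units: v = 24500 m/s.
d^0.8 = 482^0.8 = 140.1
v^0.47 = 24500^0.47 = 115.6
g^-0.19 = 1.8^-0.19 = 0.8943
D = 0.93 × 140.1 × 115.6 × 0.8943 = 13470 m
   = 13.47 km

D ≈ 13.5 km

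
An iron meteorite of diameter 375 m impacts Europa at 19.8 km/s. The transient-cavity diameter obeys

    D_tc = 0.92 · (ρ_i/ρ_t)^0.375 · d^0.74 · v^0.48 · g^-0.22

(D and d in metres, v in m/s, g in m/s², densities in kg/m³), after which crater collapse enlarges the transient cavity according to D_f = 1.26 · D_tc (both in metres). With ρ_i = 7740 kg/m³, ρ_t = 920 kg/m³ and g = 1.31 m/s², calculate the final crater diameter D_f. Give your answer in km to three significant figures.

D_f ≈ 22.5 km

v = 19800 m/s.
(ρ_i/ρ_t)^0.375 = (7740/920)^0.375 = 2.223
d^0.74 = 375^0.74 = 80.31
v^0.48 = 19800^0.48 = 115.5
g^-0.22 = 1.31^-0.22 = 0.9423
D_tc = 0.92 × 2.223 × 80.31 × 115.5 × 0.9423 = 17880 m
D_f = 1.26 × 17880 = 22529 m
     = 22.53 km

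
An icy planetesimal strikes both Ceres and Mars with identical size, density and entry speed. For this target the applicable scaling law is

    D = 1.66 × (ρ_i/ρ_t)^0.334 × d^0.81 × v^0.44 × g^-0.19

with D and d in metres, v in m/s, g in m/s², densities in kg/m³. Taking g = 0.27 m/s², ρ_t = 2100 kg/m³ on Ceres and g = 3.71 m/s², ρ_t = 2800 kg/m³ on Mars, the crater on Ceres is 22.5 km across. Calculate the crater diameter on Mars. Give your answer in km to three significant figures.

D ≈ 12.4 km

The impactor-only factors (d, v, ρ_i) cancel in the ratio, leaving D_Mars/D_Ceres = (g_Mars/g_Ceres)^-0.19 · (ρ_t,Ceres/ρ_t,Mars)^0.334.
(3.71/0.27)^-0.19 = 13.74^-0.19 = 0.6078
(2100/2800)^0.334 = 0.7500^0.334 = 0.9084
Ratio = 0.6078 × 0.9084 = 0.5521
D_Mars = 0.5521 × 22.5 km = 12.4 km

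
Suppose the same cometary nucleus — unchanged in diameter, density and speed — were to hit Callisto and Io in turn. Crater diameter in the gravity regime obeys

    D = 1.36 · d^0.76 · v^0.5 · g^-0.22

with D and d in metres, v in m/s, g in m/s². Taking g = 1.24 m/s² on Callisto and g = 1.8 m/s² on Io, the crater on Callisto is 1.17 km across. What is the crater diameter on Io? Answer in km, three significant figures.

All impactor-dependent factors cancel in the ratio, leaving D_Io/D_Callisto = (g_Io/g_Callisto)^-0.22.
(1.8/1.24)^-0.22 = 1.452^-0.22 = 0.9212
D_Io = 0.9212 × 1.17 km = 1.08 km

D ≈ 1.08 km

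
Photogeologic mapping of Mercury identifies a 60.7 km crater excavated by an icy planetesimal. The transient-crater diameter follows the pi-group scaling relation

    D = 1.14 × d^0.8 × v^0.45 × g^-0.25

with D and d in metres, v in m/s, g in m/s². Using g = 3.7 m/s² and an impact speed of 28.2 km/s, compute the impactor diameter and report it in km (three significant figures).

d ≈ 3.82 km

Rearranging for d: d = [D / (1.14 · 28200^0.45 · 3.7^-0.25)]^(1/0.8).
D = 60700 m.
28200^0.45 = 100.6
3.7^-0.25 = 0.7210
Denominator = 1.14 × 100.6 × 0.7210 = 82.69
D / 82.69 = 60700 / 82.69 = 734.1
d = 734.1^(1/0.8) = 734.1^1.25 = 3821 m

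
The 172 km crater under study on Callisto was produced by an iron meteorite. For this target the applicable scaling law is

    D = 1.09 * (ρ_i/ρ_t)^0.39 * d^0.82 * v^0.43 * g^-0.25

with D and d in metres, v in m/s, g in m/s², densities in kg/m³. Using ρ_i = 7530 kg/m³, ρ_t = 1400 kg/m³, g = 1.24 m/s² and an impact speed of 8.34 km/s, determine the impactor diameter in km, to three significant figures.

Rearranging for d: d = [D / (1.09 · (7530/1400)^0.39 · 8340^0.43 · 1.24^-0.25)]^(1/0.82).
D = 172000 m.
(7530/1400)^0.39 = 1.927
8340^0.43 = 48.54
1.24^-0.25 = 0.9476
Denominator = 1.09 × 1.927 × 48.54 × 0.9476 = 96.61
D / 96.61 = 172000 / 96.61 = 1780
d = 1780^(1/0.82) = 1780^1.2195 = 9202 m

d ≈ 9.20 km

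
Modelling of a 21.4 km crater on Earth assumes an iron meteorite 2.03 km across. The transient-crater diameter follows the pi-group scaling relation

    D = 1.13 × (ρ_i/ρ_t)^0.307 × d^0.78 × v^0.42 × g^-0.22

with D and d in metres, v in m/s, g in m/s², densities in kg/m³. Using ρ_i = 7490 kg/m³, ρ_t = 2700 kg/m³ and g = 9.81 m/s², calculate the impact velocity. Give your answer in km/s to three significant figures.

Rearranging for v: v = [D / (1.13 · (7490/2700)^0.307 · 2030^0.78 · 9.81^-0.22)]^(1/0.42).
D = 21400 m.
(7490/2700)^0.307 = 1.368
2030^0.78 = 380.1
9.81^-0.22 = 0.6051
Denominator = 1.13 × 1.368 × 380.1 × 0.6051 = 355.5
D / 355.5 = 21400 / 355.5 = 60.20
v = 60.20^(1/0.42) = 60.20^2.381 = 17267 m/s

v ≈ 17.3 km/s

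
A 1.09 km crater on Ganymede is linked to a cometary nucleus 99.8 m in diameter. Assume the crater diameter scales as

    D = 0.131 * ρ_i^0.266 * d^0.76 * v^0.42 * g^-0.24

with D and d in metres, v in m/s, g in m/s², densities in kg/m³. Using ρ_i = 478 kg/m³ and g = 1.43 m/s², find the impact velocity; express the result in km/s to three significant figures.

Rearranging for v: v = [D / (0.131 · 478^0.266 · 99.8^0.76 · 1.43^-0.24)]^(1/0.42).
D = 1090 m.
478^0.266 = 5.161
99.8^0.76 = 33.06
1.43^-0.24 = 0.9177
Denominator = 0.131 × 5.161 × 33.06 × 0.9177 = 20.51
D / 20.51 = 1090 / 20.51 = 53.14
v = 53.14^(1/0.42) = 53.14^2.381 = 12830 m/s

v ≈ 12.8 km/s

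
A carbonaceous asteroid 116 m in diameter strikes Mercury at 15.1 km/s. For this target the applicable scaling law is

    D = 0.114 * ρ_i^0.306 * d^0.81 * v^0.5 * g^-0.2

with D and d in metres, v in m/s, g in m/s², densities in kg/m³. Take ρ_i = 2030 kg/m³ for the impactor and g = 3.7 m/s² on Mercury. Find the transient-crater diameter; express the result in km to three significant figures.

In SI units: v = 15100 m/s.
ρ_i^0.306 = 2030^0.306 = 10.28
d^0.81 = 116^0.81 = 47.01
v^0.5 = 15100^0.5 = 122.9
g^-0.2 = 3.7^-0.2 = 0.7698
D = 0.114 × 10.28 × 47.01 × 122.9 × 0.7698 = 5212 m
   = 5.212 km

D ≈ 5.21 km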